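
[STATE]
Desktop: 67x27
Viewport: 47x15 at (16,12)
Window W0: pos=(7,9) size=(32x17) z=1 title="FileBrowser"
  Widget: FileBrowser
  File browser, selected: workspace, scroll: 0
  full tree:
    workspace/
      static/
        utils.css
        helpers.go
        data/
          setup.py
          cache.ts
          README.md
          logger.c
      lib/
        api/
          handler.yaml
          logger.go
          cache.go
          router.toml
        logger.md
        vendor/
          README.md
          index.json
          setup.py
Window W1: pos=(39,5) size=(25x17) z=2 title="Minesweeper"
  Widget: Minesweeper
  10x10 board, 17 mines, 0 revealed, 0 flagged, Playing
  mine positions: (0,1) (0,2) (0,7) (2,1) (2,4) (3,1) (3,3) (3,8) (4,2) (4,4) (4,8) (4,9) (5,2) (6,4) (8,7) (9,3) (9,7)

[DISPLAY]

rkspace/              ┃┃■■■■■■■■■■             
static/               ┃┃■■■■■■■■■■             
lib/                  ┃┃■■■■■■■■■■             
                      ┃┃■■■■■■■■■■             
                      ┃┃■■■■■■■■■■             
                      ┃┃■■■■■■■■■■             
                      ┃┃                       
                      ┃┃                       
                      ┃┃                       
                      ┃┗━━━━━━━━━━━━━━━━━━━━━━━
                      ┃                        
                      ┃                        
                      ┃                        
━━━━━━━━━━━━━━━━━━━━━━┛                        
                                               


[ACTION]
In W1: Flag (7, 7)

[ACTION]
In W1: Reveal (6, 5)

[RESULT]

rkspace/              ┃┃■■■■■■■■■■             
static/               ┃┃■■■■■■■■■■             
lib/                  ┃┃■■■■■1■■■■             
                      ┃┃■■■■■■■⚑■■             
                      ┃┃■■■■■■■■■■             
                      ┃┃■■■■■■■■■■             
                      ┃┃                       
                      ┃┃                       
                      ┃┃                       
                      ┃┗━━━━━━━━━━━━━━━━━━━━━━━
                      ┃                        
                      ┃                        
                      ┃                        
━━━━━━━━━━━━━━━━━━━━━━┛                        
                                               


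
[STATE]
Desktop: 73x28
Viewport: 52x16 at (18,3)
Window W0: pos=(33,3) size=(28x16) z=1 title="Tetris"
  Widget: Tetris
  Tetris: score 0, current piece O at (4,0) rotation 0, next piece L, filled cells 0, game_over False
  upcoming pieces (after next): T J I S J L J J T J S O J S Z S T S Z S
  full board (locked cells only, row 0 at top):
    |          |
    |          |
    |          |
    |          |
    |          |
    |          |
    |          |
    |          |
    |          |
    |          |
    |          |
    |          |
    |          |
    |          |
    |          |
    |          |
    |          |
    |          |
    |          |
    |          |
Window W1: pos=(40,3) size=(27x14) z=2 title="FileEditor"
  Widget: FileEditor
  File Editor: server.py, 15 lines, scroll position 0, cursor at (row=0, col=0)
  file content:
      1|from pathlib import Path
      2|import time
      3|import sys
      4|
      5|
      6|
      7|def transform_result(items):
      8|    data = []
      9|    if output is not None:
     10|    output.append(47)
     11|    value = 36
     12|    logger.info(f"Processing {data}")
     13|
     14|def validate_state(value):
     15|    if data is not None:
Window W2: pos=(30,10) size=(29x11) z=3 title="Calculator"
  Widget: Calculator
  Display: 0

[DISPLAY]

               ┏━━━━━━┏━━━━━━━━━━━━━━━━━━━━━━━━━┓   
               ┃ Tetri┃ FileEditor              ┃   
               ┠──────┠─────────────────────────┨   
               ┃      ┃█rom pathlib import Path▲┃   
               ┃      ┃import time             █┃   
               ┃      ┃import sys              ░┃   
               ┃      ┃                        ░┃   
            ┏━━━━━━━━━━━━━━━━━━━━━━━━━━━┓      ░┃   
            ┃ Calculator                ┃      ░┃   
            ┠───────────────────────────┨lt(ite░┃   
            ┃                          0┃      ░┃   
            ┃┌───┬───┬───┬───┐          ┃ot Non░┃   
            ┃│ 7 │ 8 │ 9 │ ÷ │          ┃47)   ▼┃   
            ┃├───┼───┼───┼───┤          ┃━━━━━━━┛   
            ┃│ 4 │ 5 │ 6 │ × │          ┃ ┃         
            ┃├───┼───┼───┼───┤          ┃━┛         


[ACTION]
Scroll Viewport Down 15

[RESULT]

            ┠───────────────────────────┨lt(ite░┃   
            ┃                          0┃      ░┃   
            ┃┌───┬───┬───┬───┐          ┃ot Non░┃   
            ┃│ 7 │ 8 │ 9 │ ÷ │          ┃47)   ▼┃   
            ┃├───┼───┼───┼───┤          ┃━━━━━━━┛   
            ┃│ 4 │ 5 │ 6 │ × │          ┃ ┃         
            ┃├───┼───┼───┼───┤          ┃━┛         
            ┃│ 1 │ 2 │ 3 │ - │          ┃           
            ┗━━━━━━━━━━━━━━━━━━━━━━━━━━━┛           
                                                    
                                                    
                                                    
                                                    
                                                    
                                                    
                                                    


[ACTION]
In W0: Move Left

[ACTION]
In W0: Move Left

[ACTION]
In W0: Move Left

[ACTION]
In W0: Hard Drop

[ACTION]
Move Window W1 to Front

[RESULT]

            ┠─────────┃def transform_result(ite░┃   
            ┃         ┃    data = []           ░┃   
            ┃┌───┬───┬┃    if output is not Non░┃   
            ┃│ 7 │ 8 │┃    output.append(47)   ▼┃   
            ┃├───┼───┼┗━━━━━━━━━━━━━━━━━━━━━━━━━┛   
            ┃│ 4 │ 5 │ 6 │ × │          ┃ ┃         
            ┃├───┼───┼───┼───┤          ┃━┛         
            ┃│ 1 │ 2 │ 3 │ - │          ┃           
            ┗━━━━━━━━━━━━━━━━━━━━━━━━━━━┛           
                                                    
                                                    
                                                    
                                                    
                                                    
                                                    
                                                    


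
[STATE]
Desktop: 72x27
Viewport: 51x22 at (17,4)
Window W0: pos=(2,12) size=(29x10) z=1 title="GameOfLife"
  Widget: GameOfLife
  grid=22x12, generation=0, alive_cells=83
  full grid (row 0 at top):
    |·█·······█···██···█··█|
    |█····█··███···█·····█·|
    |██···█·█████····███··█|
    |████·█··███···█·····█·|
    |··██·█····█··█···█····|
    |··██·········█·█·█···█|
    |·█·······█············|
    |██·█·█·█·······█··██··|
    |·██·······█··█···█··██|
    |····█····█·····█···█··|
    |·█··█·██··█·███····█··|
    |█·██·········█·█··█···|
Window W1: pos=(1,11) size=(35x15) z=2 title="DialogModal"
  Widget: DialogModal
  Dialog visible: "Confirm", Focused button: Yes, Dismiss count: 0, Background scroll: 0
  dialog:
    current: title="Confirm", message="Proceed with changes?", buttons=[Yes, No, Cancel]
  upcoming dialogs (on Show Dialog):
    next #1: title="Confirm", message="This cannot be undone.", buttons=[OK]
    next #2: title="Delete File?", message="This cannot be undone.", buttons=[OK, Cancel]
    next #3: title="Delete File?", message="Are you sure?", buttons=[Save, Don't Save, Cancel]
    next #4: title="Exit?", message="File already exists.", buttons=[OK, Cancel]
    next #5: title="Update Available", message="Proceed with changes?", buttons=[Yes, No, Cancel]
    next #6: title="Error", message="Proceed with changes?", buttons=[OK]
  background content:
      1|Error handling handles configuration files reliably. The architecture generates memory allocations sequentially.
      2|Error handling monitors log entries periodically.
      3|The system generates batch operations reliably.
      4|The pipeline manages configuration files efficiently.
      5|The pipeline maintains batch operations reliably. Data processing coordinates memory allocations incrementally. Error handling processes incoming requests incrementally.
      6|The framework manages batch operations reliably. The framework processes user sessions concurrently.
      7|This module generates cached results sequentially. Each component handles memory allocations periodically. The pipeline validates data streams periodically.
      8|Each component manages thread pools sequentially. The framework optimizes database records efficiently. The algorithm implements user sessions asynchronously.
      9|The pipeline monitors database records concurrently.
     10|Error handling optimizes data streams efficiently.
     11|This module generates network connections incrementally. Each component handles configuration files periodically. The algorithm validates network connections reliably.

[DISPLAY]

                                                   
                                                   
                                                   
                                                   
                                                   
                                                   
                                                   
━━━━━━━━━━━━━━━━━━┓                                
                  ┃                                
──────────────────┨                                
handles configurat┃                                
monitors log entri┃                                
rates batch operat┃                                
─────────────┐atio┃                                
nfirm        │oper┃                                
ith changes? │pera┃                                
o   Cancel   │resu┃                                
─────────────┘ poo┃                                
nitors database re┃                                
optimizes data str┃                                
erates network con┃                                
━━━━━━━━━━━━━━━━━━┛                                


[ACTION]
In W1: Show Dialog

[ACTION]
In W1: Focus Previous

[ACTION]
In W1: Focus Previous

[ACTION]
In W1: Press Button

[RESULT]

                                                   
                                                   
                                                   
                                                   
                                                   
                                                   
                                                   
━━━━━━━━━━━━━━━━━━┓                                
                  ┃                                
──────────────────┨                                
handles configurat┃                                
monitors log entri┃                                
rates batch operat┃                                
nages configuratio┃                                
intains batch oper┃                                
anages batch opera┃                                
erates cached resu┃                                
manages thread poo┃                                
nitors database re┃                                
optimizes data str┃                                
erates network con┃                                
━━━━━━━━━━━━━━━━━━┛                                


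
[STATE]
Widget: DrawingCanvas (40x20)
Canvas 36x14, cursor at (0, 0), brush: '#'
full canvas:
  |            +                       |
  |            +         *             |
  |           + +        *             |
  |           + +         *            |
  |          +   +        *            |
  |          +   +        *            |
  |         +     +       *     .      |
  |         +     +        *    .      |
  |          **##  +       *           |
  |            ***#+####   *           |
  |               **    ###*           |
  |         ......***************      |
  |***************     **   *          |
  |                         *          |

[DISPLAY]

+           +                           
            +         *                 
           + +        *                 
           + +         *                
          +   +        *                
          +   +        *                
         +     +       *     .          
         +     +        *    .          
          **##  +       *               
            ***#+####   *               
               **    ###*               
         ......***************          
***************     **   *              
                         *              
                                        
                                        
                                        
                                        
                                        
                                        


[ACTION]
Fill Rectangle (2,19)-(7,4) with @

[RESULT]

+           +                           
            +         *                 
    @@@@@@@@@@@@@@@@  *                 
    @@@@@@@@@@@@@@@@   *                
    @@@@@@@@@@@@@@@@   *                
    @@@@@@@@@@@@@@@@   *                
    @@@@@@@@@@@@@@@@   *     .          
    @@@@@@@@@@@@@@@@    *    .          
          **##  +       *               
            ***#+####   *               
               **    ###*               
         ......***************          
***************     **   *              
                         *              
                                        
                                        
                                        
                                        
                                        
                                        


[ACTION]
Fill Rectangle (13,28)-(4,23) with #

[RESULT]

+           +                           
            +         *                 
    @@@@@@@@@@@@@@@@  *                 
    @@@@@@@@@@@@@@@@   *                
    @@@@@@@@@@@@@@@@   ######           
    @@@@@@@@@@@@@@@@   ######           
    @@@@@@@@@@@@@@@@   ######.          
    @@@@@@@@@@@@@@@@   ######.          
          **##  +      ######           
            ***#+####  ######           
               **    ########           
         ......********######*          
***************     ** ######           
                       ######           
                                        
                                        
                                        
                                        
                                        
                                        


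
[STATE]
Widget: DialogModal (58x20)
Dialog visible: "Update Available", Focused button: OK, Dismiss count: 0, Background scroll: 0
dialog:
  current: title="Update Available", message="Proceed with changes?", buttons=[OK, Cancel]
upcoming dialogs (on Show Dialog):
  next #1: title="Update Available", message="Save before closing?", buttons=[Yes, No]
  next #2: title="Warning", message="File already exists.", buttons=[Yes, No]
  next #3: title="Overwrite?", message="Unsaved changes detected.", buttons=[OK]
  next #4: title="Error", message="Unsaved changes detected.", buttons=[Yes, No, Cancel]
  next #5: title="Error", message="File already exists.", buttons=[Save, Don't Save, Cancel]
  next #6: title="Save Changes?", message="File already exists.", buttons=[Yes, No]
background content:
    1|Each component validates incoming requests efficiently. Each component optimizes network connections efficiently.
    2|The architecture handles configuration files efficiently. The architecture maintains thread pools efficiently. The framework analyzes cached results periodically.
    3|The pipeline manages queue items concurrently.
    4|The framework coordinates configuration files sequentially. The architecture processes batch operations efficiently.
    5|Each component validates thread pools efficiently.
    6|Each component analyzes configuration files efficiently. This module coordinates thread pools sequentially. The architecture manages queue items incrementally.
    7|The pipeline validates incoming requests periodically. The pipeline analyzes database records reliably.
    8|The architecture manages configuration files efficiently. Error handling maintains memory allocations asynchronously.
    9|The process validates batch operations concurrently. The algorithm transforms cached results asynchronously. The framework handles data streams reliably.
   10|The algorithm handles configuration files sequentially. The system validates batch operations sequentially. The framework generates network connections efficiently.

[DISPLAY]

Each component validates incoming requests efficiently. Ea
The architecture handles configuration files efficiently. 
The pipeline manages queue items concurrently.            
The framework coordinates configuration files sequentially
Each component validates thread pools efficiently.        
Each component analyzes configuration files efficiently. T
The pipeline validates incoming requests periodically. The
The architecture┌───────────────────────┐les efficiently. 
The process vali│    Update Available   │ncurrently. The a
The algorithm ha│ Proceed with changes? │ sequentially. Th
                │     [OK]  Cancel      │                 
                └───────────────────────┘                 
                                                          
                                                          
                                                          
                                                          
                                                          
                                                          
                                                          
                                                          


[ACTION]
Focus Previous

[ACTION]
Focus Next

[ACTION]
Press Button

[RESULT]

Each component validates incoming requests efficiently. Ea
The architecture handles configuration files efficiently. 
The pipeline manages queue items concurrently.            
The framework coordinates configuration files sequentially
Each component validates thread pools efficiently.        
Each component analyzes configuration files efficiently. T
The pipeline validates incoming requests periodically. The
The architecture manages configuration files efficiently. 
The process validates batch operations concurrently. The a
The algorithm handles configuration files sequentially. Th
                                                          
                                                          
                                                          
                                                          
                                                          
                                                          
                                                          
                                                          
                                                          
                                                          


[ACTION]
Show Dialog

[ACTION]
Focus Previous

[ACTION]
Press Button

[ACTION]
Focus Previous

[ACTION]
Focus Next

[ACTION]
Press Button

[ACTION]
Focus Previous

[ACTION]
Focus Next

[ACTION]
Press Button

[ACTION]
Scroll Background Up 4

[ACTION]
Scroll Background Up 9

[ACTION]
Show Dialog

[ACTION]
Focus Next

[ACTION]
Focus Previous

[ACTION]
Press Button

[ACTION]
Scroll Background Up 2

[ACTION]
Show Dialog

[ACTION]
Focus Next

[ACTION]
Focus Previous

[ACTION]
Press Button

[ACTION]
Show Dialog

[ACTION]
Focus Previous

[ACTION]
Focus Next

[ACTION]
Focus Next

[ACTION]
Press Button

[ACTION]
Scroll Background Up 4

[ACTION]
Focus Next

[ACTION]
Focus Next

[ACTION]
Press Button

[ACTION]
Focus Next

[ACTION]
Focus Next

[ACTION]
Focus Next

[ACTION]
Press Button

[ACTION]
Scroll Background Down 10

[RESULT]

The algorithm handles configuration files sequentially. Th
                                                          
                                                          
                                                          
                                                          
                                                          
                                                          
                                                          
                                                          
                                                          
                                                          
                                                          
                                                          
                                                          
                                                          
                                                          
                                                          
                                                          
                                                          
                                                          


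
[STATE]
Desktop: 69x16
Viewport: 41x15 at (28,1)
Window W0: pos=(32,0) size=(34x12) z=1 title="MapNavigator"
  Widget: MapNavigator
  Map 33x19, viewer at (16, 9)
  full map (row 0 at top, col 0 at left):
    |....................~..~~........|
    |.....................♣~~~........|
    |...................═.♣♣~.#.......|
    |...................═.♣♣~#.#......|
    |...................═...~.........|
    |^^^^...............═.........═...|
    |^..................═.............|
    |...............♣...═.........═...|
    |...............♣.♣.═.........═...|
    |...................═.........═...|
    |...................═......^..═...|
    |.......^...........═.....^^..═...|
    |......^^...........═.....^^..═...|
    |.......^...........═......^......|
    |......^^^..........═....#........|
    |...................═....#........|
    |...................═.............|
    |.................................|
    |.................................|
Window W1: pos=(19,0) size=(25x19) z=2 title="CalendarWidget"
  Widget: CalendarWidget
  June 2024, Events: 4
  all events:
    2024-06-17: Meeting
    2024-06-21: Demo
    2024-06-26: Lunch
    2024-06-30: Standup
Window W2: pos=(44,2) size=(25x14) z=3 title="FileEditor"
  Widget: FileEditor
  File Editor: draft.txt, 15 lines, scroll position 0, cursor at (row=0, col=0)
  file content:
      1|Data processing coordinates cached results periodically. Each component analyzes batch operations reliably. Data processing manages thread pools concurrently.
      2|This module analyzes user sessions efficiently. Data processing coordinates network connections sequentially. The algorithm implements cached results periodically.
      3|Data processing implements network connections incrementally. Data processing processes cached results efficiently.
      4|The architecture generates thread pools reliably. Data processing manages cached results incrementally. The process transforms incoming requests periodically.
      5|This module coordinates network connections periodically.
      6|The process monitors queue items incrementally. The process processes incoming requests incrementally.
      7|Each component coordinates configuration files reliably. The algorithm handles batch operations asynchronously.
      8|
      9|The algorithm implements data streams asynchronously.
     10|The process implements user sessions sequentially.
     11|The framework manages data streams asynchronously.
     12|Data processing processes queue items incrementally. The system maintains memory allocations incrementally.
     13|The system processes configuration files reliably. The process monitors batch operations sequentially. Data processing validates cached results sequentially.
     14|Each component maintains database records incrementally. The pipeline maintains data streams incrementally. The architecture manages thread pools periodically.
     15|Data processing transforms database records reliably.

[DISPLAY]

rWidget        ┃or                   ┃   
───────────────┨┏━━━━━━━━━━━━━━━━━━━━━━━┓
une 2024       ┃┃ FileEditor            ┃
 Th Fr Sa Su   ┃┠───────────────────────┨
        1  2   ┃┃█ata processing coordi▲┃
  6  7  8  9   ┃┃This module analyzes u█┃
 13 14 15 16   ┃┃Data processing implem░┃
9 20 21* 22 23 ┃┃The architecture gener░┃
* 27 28 29 30* ┃┃This module coordinate░┃
               ┃┃The process monitors q░┃
               ┃┃Each component coordin░┃
               ┃┃                      ░┃
               ┃┃The algorithm implemen░┃
               ┃┃The process implements▼┃
               ┃┗━━━━━━━━━━━━━━━━━━━━━━━┛


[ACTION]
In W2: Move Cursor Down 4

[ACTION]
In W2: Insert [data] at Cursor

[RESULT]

rWidget        ┃or                   ┃   
───────────────┨┏━━━━━━━━━━━━━━━━━━━━━━━┓
une 2024       ┃┃ FileEditor            ┃
 Th Fr Sa Su   ┃┠───────────────────────┨
        1  2   ┃┃Data processing coordi▲┃
  6  7  8  9   ┃┃This module analyzes u█┃
 13 14 15 16   ┃┃Data processing implem░┃
9 20 21* 22 23 ┃┃The architecture gener░┃
* 27 28 29 30* ┃┃data█his module coordi░┃
               ┃┃The process monitors q░┃
               ┃┃Each component coordin░┃
               ┃┃                      ░┃
               ┃┃The algorithm implemen░┃
               ┃┃The process implements▼┃
               ┃┗━━━━━━━━━━━━━━━━━━━━━━━┛


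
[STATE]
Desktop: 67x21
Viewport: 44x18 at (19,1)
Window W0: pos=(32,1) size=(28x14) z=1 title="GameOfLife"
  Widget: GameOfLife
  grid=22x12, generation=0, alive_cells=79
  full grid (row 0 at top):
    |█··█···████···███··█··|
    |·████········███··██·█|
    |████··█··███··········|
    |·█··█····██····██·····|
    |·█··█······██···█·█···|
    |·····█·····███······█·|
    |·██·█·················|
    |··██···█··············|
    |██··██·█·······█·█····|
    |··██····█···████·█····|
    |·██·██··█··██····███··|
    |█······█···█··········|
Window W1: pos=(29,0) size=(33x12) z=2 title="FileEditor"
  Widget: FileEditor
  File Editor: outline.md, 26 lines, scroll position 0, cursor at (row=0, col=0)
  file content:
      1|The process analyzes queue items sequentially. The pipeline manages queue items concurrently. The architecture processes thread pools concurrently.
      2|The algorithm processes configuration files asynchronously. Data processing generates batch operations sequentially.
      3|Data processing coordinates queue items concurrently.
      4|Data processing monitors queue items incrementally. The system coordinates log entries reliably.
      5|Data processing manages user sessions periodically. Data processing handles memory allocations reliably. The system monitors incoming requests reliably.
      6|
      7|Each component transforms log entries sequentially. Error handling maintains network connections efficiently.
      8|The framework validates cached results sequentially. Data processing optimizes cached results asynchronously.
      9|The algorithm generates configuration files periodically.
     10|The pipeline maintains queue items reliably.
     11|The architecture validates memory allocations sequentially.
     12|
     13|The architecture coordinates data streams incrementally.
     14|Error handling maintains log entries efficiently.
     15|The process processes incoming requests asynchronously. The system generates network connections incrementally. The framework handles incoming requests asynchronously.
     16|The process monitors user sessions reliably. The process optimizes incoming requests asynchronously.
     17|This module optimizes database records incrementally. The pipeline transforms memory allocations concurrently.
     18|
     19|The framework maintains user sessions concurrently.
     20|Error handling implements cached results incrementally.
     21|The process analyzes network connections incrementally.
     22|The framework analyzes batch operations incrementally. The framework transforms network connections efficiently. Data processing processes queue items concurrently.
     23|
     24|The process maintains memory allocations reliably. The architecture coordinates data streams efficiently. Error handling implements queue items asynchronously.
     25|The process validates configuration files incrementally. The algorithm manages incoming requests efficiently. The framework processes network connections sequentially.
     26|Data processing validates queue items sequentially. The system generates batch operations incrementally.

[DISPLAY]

          ┃ FileEditor                    ┃ 
          ┠───────────────────────────────┨ 
          ┃█he process analyzes queue ite▲┃ 
          ┃The algorithm processes config█┃ 
          ┃Data processing coordinates qu░┃ 
          ┃Data processing monitors queue░┃ 
          ┃Data processing manages user s░┃ 
          ┃                              ░┃ 
          ┃Each component transforms log ░┃ 
          ┃The framework validates cached▼┃ 
          ┗━━━━━━━━━━━━━━━━━━━━━━━━━━━━━━━┛ 
             ┃██··██·█·······█·█····    ┃   
             ┃··██····█···████·█····    ┃   
             ┗━━━━━━━━━━━━━━━━━━━━━━━━━━┛   
                                            
                                            
                                            
                                            


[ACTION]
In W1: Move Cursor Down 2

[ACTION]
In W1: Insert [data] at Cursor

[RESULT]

          ┃ FileEditor                    ┃ 
          ┠───────────────────────────────┨ 
          ┃The process analyzes queue ite▲┃ 
          ┃The algorithm processes config█┃ 
          ┃data█ata processing coordinate░┃ 
          ┃Data processing monitors queue░┃ 
          ┃Data processing manages user s░┃ 
          ┃                              ░┃ 
          ┃Each component transforms log ░┃ 
          ┃The framework validates cached▼┃ 
          ┗━━━━━━━━━━━━━━━━━━━━━━━━━━━━━━━┛ 
             ┃██··██·█·······█·█····    ┃   
             ┃··██····█···████·█····    ┃   
             ┗━━━━━━━━━━━━━━━━━━━━━━━━━━┛   
                                            
                                            
                                            
                                            


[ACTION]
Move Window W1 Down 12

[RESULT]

             ┏━━━━━━━━━━━━━━━━━━━━━━━━━━┓   
             ┃ GameOfLife               ┃   
             ┠──────────────────────────┨   
             ┃Gen: 0                    ┃   
             ┃·████········███··██·█    ┃   
             ┃████··█··███··········    ┃   
             ┃·█··█····██····██·····    ┃   
             ┃·█··█······██···█·█···    ┃   
          ┏━━━━━━━━━━━━━━━━━━━━━━━━━━━━━━━┓ 
          ┃ FileEditor                    ┃ 
          ┠───────────────────────────────┨ 
          ┃The process analyzes queue ite▲┃ 
          ┃The algorithm processes config█┃ 
          ┃data█ata processing coordinate░┃ 
          ┃Data processing monitors queue░┃ 
          ┃Data processing manages user s░┃ 
          ┃                              ░┃ 
          ┃Each component transforms log ░┃ 


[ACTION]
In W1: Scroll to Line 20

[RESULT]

             ┏━━━━━━━━━━━━━━━━━━━━━━━━━━┓   
             ┃ GameOfLife               ┃   
             ┠──────────────────────────┨   
             ┃Gen: 0                    ┃   
             ┃·████········███··██·█    ┃   
             ┃████··█··███··········    ┃   
             ┃·█··█····██····██·····    ┃   
             ┃·█··█······██···█·█···    ┃   
          ┏━━━━━━━━━━━━━━━━━━━━━━━━━━━━━━━┓ 
          ┃ FileEditor                    ┃ 
          ┠───────────────────────────────┨ 
          ┃The framework maintains user s▲┃ 
          ┃Error handling implements cach░┃ 
          ┃The process analyzes network c░┃ 
          ┃The framework analyzes batch o░┃ 
          ┃                              ░┃ 
          ┃The process maintains memory a░┃ 
          ┃The process validates configur█┃ 


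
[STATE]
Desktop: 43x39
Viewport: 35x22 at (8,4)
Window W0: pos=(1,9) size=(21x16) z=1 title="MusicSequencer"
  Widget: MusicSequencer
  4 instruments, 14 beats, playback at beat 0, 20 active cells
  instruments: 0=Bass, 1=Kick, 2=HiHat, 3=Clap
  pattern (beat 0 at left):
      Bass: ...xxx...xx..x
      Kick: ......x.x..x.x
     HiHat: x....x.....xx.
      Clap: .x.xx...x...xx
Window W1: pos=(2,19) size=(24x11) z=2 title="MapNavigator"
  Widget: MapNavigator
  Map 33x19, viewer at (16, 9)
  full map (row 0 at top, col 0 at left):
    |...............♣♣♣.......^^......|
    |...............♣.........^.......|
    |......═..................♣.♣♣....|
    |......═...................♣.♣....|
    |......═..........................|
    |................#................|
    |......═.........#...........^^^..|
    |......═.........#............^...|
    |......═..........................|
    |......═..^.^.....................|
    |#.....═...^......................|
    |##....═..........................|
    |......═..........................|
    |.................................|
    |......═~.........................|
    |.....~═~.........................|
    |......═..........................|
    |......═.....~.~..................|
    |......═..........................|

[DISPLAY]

                                   
                                   
                                   
                                   
                                   
━━━━━━━━━━━━━┓                     
Sequencer    ┃                     
─────────────┨                     
▼123456789012┃                     
···███···██··┃                     
······█·█··█·┃                     
█····█·····██┃                     
·█·██···█···█┃                     
             ┃                     
             ┃                     
━━━━━━━━━━━━━━━━━┓                 
avigator         ┃                 
─────────────────┨                 
......#..........┃                 
......#..........┃                 
.................┃                 
.^....@..........┃                 


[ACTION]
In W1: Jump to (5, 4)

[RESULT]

                                   
                                   
                                   
                                   
                                   
━━━━━━━━━━━━━┓                     
Sequencer    ┃                     
─────────────┨                     
▼123456789012┃                     
···███···██··┃                     
······█·█··█·┃                     
█····█·····██┃                     
·█·██···█···█┃                     
             ┃                     
             ┃                     
━━━━━━━━━━━━━━━━━┓                 
avigator         ┃                 
─────────────────┨                 
 ...............♣┃                 
 ......═.........┃                 
 ......═.........┃                 
 .....@═.........┃                 


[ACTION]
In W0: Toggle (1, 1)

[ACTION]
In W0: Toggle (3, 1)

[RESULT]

                                   
                                   
                                   
                                   
                                   
━━━━━━━━━━━━━┓                     
Sequencer    ┃                     
─────────────┨                     
▼123456789012┃                     
···███···██··┃                     
·█····█·█··█·┃                     
█····█·····██┃                     
···██···█···█┃                     
             ┃                     
             ┃                     
━━━━━━━━━━━━━━━━━┓                 
avigator         ┃                 
─────────────────┨                 
 ...............♣┃                 
 ......═.........┃                 
 ......═.........┃                 
 .....@═.........┃                 


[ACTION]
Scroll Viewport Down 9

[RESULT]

···███···██··┃                     
·█····█·█··█·┃                     
█····█·····██┃                     
···██···█···█┃                     
             ┃                     
             ┃                     
━━━━━━━━━━━━━━━━━┓                 
avigator         ┃                 
─────────────────┨                 
 ...............♣┃                 
 ......═.........┃                 
 ......═.........┃                 
 .....@═.........┃                 
 ................┃                 
 ......═.........┃                 
 ......═.........┃                 
━━━━━━━━━━━━━━━━━┛                 
                                   
                                   
                                   
                                   
                                   


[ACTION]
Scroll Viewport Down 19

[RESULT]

             ┃                     
             ┃                     
━━━━━━━━━━━━━━━━━┓                 
avigator         ┃                 
─────────────────┨                 
 ...............♣┃                 
 ......═.........┃                 
 ......═.........┃                 
 .....@═.........┃                 
 ................┃                 
 ......═.........┃                 
 ......═.........┃                 
━━━━━━━━━━━━━━━━━┛                 
                                   
                                   
                                   
                                   
                                   
                                   
                                   
                                   
                                   
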